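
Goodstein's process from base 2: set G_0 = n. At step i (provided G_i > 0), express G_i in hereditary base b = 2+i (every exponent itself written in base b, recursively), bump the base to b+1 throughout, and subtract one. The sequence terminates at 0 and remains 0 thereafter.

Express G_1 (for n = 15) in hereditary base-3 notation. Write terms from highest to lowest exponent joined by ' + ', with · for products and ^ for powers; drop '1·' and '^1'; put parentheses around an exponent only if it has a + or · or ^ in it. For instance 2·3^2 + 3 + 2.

i=0: 15 = 2^(2 + 1) + 2^2 + 2 + 1 (b=2); 2→3: 3^(3 + 1) + 3^3 + 3 + 1 = 112; 112−1 = 111
i=1: 111 = 3^(3 + 1) + 3^3 + 3 (b=3); 3→4: 4^(4 + 1) + 4^4 + 4 = 1284; 1284−1 = 1283

3^(3 + 1) + 3^3 + 3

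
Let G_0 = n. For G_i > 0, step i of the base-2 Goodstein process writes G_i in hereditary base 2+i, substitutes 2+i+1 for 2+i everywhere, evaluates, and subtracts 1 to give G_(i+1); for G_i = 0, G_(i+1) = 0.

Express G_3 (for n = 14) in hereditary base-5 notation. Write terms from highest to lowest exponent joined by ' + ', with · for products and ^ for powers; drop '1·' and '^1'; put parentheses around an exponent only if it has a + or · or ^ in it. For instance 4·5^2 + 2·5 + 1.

5^(5 + 1) + 5^5

(0) 14|_2 = 2^(2 + 1) + 2^2 + 2 ↦ 3^(3 + 1) + 3^3 + 3|_3 = 111 ⇒ 110
(1) 110|_3 = 3^(3 + 1) + 3^3 + 2 ↦ 4^(4 + 1) + 4^4 + 2|_4 = 1282 ⇒ 1281
(2) 1281|_4 = 4^(4 + 1) + 4^4 + 1 ↦ 5^(5 + 1) + 5^5 + 1|_5 = 18751 ⇒ 18750
(3) 18750|_5 = 5^(5 + 1) + 5^5 ↦ 6^(6 + 1) + 6^6|_6 = 326592 ⇒ 326591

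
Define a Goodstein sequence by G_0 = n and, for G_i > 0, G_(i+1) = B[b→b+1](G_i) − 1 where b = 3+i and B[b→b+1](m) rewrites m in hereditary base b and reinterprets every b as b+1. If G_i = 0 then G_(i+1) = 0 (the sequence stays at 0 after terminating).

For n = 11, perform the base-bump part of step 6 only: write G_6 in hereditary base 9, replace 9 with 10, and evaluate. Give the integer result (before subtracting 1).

base 3: 11 = 3^2 + 2; at 4: 4^2 + 2 = 18; next = 17
base 4: 17 = 4^2 + 1; at 5: 5^2 + 1 = 26; next = 25
base 5: 25 = 5^2; at 6: 6^2 = 36; next = 35
base 6: 35 = 5·6 + 5; at 7: 5·7 + 5 = 40; next = 39
base 7: 39 = 5·7 + 4; at 8: 5·8 + 4 = 44; next = 43
base 8: 43 = 5·8 + 3; at 9: 5·9 + 3 = 48; next = 47
base 9: 47 = 5·9 + 2; at 10: 5·10 + 2 = 52; next = 51

52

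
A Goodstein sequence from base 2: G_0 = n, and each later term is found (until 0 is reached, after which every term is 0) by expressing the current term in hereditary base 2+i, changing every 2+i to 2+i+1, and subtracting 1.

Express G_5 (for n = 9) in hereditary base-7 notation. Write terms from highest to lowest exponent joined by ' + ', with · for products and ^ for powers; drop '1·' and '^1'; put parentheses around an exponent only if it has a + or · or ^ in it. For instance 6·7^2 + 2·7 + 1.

3·7^7 + 3·7^3 + 3·7^2 + 3·7

G_0=9  [base 2] 2^(2 + 1) + 1  →[2↦3]→  3^(3 + 1) + 1 = 82  −1 ⇒ G_1=81
G_1=81  [base 3] 3^(3 + 1)  →[3↦4]→  4^(4 + 1) = 1024  −1 ⇒ G_2=1023
G_2=1023  [base 4] 3·4^4 + 3·4^3 + 3·4^2 + 3·4 + 3  →[4↦5]→  3·5^5 + 3·5^3 + 3·5^2 + 3·5 + 3 = 9843  −1 ⇒ G_3=9842
G_3=9842  [base 5] 3·5^5 + 3·5^3 + 3·5^2 + 3·5 + 2  →[5↦6]→  3·6^6 + 3·6^3 + 3·6^2 + 3·6 + 2 = 140744  −1 ⇒ G_4=140743
G_4=140743  [base 6] 3·6^6 + 3·6^3 + 3·6^2 + 3·6 + 1  →[6↦7]→  3·7^7 + 3·7^3 + 3·7^2 + 3·7 + 1 = 2471827  −1 ⇒ G_5=2471826
G_5=2471826  [base 7] 3·7^7 + 3·7^3 + 3·7^2 + 3·7  →[7↦8]→  3·8^8 + 3·8^3 + 3·8^2 + 3·8 = 50333400  −1 ⇒ G_6=50333399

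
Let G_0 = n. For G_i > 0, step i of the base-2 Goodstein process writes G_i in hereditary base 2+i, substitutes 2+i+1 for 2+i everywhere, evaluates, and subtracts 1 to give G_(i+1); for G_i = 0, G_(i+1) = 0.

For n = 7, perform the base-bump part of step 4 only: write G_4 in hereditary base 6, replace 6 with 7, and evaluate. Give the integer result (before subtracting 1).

823544

G_0=7  [base 2] 2^2 + 2 + 1  →[2↦3]→  3^3 + 3 + 1 = 31  −1 ⇒ G_1=30
G_1=30  [base 3] 3^3 + 3  →[3↦4]→  4^4 + 4 = 260  −1 ⇒ G_2=259
G_2=259  [base 4] 4^4 + 3  →[4↦5]→  5^5 + 3 = 3128  −1 ⇒ G_3=3127
G_3=3127  [base 5] 5^5 + 2  →[5↦6]→  6^6 + 2 = 46658  −1 ⇒ G_4=46657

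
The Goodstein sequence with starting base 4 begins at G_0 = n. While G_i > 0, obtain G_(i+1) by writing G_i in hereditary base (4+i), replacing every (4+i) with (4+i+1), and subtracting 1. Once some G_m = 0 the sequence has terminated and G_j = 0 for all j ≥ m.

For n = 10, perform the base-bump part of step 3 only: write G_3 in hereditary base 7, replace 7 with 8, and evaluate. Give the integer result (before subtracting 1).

14

(0) 10|_4 = 2·4 + 2 ↦ 2·5 + 2|_5 = 12 ⇒ 11
(1) 11|_5 = 2·5 + 1 ↦ 2·6 + 1|_6 = 13 ⇒ 12
(2) 12|_6 = 2·6 ↦ 2·7|_7 = 14 ⇒ 13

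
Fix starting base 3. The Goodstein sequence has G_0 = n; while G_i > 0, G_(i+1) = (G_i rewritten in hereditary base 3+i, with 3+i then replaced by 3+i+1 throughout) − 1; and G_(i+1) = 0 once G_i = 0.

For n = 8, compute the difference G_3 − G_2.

1

(0) 8|_3 = 2·3 + 2 ↦ 2·4 + 2|_4 = 10 ⇒ 9
(1) 9|_4 = 2·4 + 1 ↦ 2·5 + 1|_5 = 11 ⇒ 10
(2) 10|_5 = 2·5 ↦ 2·6|_6 = 12 ⇒ 11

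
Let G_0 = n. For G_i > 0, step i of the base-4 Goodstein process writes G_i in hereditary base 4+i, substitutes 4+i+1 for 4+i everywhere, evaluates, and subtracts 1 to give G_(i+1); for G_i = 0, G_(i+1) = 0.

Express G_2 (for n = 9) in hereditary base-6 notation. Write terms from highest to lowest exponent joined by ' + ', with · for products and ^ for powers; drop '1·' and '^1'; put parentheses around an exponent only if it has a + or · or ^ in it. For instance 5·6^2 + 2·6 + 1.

6 + 5

[0] 9 ≡ 2·4 + 1 (base 4). Lift 5: 11. −1: 10.
[1] 10 ≡ 2·5 (base 5). Lift 6: 12. −1: 11.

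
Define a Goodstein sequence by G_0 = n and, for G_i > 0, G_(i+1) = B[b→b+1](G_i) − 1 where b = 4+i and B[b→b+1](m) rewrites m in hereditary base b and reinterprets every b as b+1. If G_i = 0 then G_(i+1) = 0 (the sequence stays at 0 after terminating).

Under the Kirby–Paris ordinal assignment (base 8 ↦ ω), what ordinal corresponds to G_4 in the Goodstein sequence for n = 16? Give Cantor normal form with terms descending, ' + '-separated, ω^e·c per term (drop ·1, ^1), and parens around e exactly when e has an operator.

ω·4 + 1

G_0=16  [base 4] 4^2  →[4↦5]→  5^2 = 25  −1 ⇒ G_1=24
G_1=24  [base 5] 4·5 + 4  →[5↦6]→  4·6 + 4 = 28  −1 ⇒ G_2=27
G_2=27  [base 6] 4·6 + 3  →[6↦7]→  4·7 + 3 = 31  −1 ⇒ G_3=30
G_3=30  [base 7] 4·7 + 2  →[7↦8]→  4·8 + 2 = 34  −1 ⇒ G_4=33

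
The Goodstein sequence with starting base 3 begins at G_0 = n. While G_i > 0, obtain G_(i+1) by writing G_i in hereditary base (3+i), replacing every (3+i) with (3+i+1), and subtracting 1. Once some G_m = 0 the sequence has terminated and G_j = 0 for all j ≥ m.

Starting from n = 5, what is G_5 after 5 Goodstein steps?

G_0 = 5. HB_3(5) = 3 + 2. Bump = 6. G_1 = 5.
G_1 = 5. HB_4(5) = 4 + 1. Bump = 6. G_2 = 5.
G_2 = 5. HB_5(5) = 5. Bump = 6. G_3 = 5.
G_3 = 5. HB_6(5) = 5. Bump = 5. G_4 = 4.
G_4 = 4. HB_7(4) = 4. Bump = 4. G_5 = 3.
G_5 = 3. HB_8(3) = 3. Bump = 3. G_6 = 2.

3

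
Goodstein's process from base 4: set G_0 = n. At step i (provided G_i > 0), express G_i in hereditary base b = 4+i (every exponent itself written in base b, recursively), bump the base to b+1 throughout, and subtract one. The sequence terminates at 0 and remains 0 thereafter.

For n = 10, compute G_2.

12

i=0: 10 = 2·4 + 2 (b=4); 4→5: 2·5 + 2 = 12; 12−1 = 11
i=1: 11 = 2·5 + 1 (b=5); 5→6: 2·6 + 1 = 13; 13−1 = 12
i=2: 12 = 2·6 (b=6); 6→7: 2·7 = 14; 14−1 = 13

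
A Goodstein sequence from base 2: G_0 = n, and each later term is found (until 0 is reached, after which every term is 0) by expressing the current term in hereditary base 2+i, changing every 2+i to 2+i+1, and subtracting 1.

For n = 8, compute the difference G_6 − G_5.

step 0: 8 = 2^(2 + 1); sub 3 for 2: 3^(3 + 1); = 81; G_1 = 81−1 = 80
step 1: 80 = 2·3^3 + 2·3^2 + 2·3 + 2; sub 4 for 3: 2·4^4 + 2·4^2 + 2·4 + 2; = 554; G_2 = 554−1 = 553
step 2: 553 = 2·4^4 + 2·4^2 + 2·4 + 1; sub 5 for 4: 2·5^5 + 2·5^2 + 2·5 + 1; = 6311; G_3 = 6311−1 = 6310
step 3: 6310 = 2·5^5 + 2·5^2 + 2·5; sub 6 for 5: 2·6^6 + 2·6^2 + 2·6; = 93396; G_4 = 93396−1 = 93395
step 4: 93395 = 2·6^6 + 2·6^2 + 6 + 5; sub 7 for 6: 2·7^7 + 2·7^2 + 7 + 5; = 1647196; G_5 = 1647196−1 = 1647195
step 5: 1647195 = 2·7^7 + 2·7^2 + 7 + 4; sub 8 for 7: 2·8^8 + 2·8^2 + 8 + 4; = 33554572; G_6 = 33554572−1 = 33554571

31907376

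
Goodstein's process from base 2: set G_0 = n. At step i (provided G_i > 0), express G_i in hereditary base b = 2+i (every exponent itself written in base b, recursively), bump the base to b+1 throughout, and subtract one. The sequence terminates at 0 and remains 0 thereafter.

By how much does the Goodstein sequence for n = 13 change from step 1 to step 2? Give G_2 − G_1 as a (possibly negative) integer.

i=0: 13 = 2^(2 + 1) + 2^2 + 1 (b=2); 2→3: 3^(3 + 1) + 3^3 + 1 = 109; 109−1 = 108
i=1: 108 = 3^(3 + 1) + 3^3 (b=3); 3→4: 4^(4 + 1) + 4^4 = 1280; 1280−1 = 1279

1171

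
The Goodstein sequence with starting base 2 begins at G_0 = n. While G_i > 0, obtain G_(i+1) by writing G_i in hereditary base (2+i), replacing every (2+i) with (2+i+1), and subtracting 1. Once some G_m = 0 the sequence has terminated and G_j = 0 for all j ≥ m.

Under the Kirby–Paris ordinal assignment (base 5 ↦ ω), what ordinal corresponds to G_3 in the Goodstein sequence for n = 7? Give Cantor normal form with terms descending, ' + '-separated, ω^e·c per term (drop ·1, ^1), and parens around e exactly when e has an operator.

ω^ω + 2

base 2: 7 = 2^2 + 2 + 1; at 3: 3^3 + 3 + 1 = 31; next = 30
base 3: 30 = 3^3 + 3; at 4: 4^4 + 4 = 260; next = 259
base 4: 259 = 4^4 + 3; at 5: 5^5 + 3 = 3128; next = 3127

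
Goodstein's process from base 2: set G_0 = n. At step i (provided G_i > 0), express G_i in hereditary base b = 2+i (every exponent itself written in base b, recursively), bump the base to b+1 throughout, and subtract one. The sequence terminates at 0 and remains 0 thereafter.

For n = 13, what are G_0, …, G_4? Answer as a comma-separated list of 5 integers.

13, 108, 1279, 16092, 280711

base 2: 13 = 2^(2 + 1) + 2^2 + 1; at 3: 3^(3 + 1) + 3^3 + 1 = 109; next = 108
base 3: 108 = 3^(3 + 1) + 3^3; at 4: 4^(4 + 1) + 4^4 = 1280; next = 1279
base 4: 1279 = 4^(4 + 1) + 3·4^3 + 3·4^2 + 3·4 + 3; at 5: 5^(5 + 1) + 3·5^3 + 3·5^2 + 3·5 + 3 = 16093; next = 16092
base 5: 16092 = 5^(5 + 1) + 3·5^3 + 3·5^2 + 3·5 + 2; at 6: 6^(6 + 1) + 3·6^3 + 3·6^2 + 3·6 + 2 = 280712; next = 280711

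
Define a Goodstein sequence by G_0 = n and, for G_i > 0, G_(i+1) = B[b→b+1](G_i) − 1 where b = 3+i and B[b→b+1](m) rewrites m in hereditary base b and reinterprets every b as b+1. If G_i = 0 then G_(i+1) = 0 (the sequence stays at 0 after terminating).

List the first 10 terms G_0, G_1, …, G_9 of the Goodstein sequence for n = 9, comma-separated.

9, 15, 17, 19, 21, 23, 24, 25, 26, 27

step 0: 9 = 3^2; sub 4 for 3: 4^2; = 16; G_1 = 16−1 = 15
step 1: 15 = 3·4 + 3; sub 5 for 4: 3·5 + 3; = 18; G_2 = 18−1 = 17
step 2: 17 = 3·5 + 2; sub 6 for 5: 3·6 + 2; = 20; G_3 = 20−1 = 19
step 3: 19 = 3·6 + 1; sub 7 for 6: 3·7 + 1; = 22; G_4 = 22−1 = 21
step 4: 21 = 3·7; sub 8 for 7: 3·8; = 24; G_5 = 24−1 = 23
step 5: 23 = 2·8 + 7; sub 9 for 8: 2·9 + 7; = 25; G_6 = 25−1 = 24
step 6: 24 = 2·9 + 6; sub 10 for 9: 2·10 + 6; = 26; G_7 = 26−1 = 25
step 7: 25 = 2·10 + 5; sub 11 for 10: 2·11 + 5; = 27; G_8 = 27−1 = 26
step 8: 26 = 2·11 + 4; sub 12 for 11: 2·12 + 4; = 28; G_9 = 28−1 = 27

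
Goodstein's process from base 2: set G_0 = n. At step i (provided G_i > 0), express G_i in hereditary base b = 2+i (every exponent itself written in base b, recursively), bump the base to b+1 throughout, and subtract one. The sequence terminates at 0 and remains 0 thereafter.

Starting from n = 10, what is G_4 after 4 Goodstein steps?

279935

G_0=10  [base 2] 2^(2 + 1) + 2  →[2↦3]→  3^(3 + 1) + 3 = 84  −1 ⇒ G_1=83
G_1=83  [base 3] 3^(3 + 1) + 2  →[3↦4]→  4^(4 + 1) + 2 = 1026  −1 ⇒ G_2=1025
G_2=1025  [base 4] 4^(4 + 1) + 1  →[4↦5]→  5^(5 + 1) + 1 = 15626  −1 ⇒ G_3=15625
G_3=15625  [base 5] 5^(5 + 1)  →[5↦6]→  6^(6 + 1) = 279936  −1 ⇒ G_4=279935
G_4=279935  [base 6] 5·6^6 + 5·6^5 + 5·6^4 + 5·6^3 + 5·6^2 + 5·6 + 5  →[6↦7]→  5·7^7 + 5·7^5 + 5·7^4 + 5·7^3 + 5·7^2 + 5·7 + 5 = 4215755  −1 ⇒ G_5=4215754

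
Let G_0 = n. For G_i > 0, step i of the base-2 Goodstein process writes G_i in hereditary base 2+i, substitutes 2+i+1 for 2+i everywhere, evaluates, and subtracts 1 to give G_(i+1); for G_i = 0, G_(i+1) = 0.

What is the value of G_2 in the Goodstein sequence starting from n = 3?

3

step 0: 3 = 2 + 1; sub 3 for 2: 3 + 1; = 4; G_1 = 4−1 = 3
step 1: 3 = 3; sub 4 for 3: 4; = 4; G_2 = 4−1 = 3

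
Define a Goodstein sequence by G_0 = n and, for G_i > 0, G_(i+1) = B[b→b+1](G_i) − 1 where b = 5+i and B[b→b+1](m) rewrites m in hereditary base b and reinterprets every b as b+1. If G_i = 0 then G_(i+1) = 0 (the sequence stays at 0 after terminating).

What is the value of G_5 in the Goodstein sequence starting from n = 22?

35

22 —HB5→ 4·5 + 2 —bump→ 4·6 + 2 = 26 —(−1)→ 25
25 —HB6→ 4·6 + 1 —bump→ 4·7 + 1 = 29 —(−1)→ 28
28 —HB7→ 4·7 —bump→ 4·8 = 32 —(−1)→ 31
31 —HB8→ 3·8 + 7 —bump→ 3·9 + 7 = 34 —(−1)→ 33
33 —HB9→ 3·9 + 6 —bump→ 3·10 + 6 = 36 —(−1)→ 35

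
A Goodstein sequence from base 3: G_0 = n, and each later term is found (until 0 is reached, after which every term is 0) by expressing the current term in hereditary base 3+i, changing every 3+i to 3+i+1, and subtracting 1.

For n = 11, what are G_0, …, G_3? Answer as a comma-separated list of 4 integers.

base 3: 11 = 3^2 + 2; at 4: 4^2 + 2 = 18; next = 17
base 4: 17 = 4^2 + 1; at 5: 5^2 + 1 = 26; next = 25
base 5: 25 = 5^2; at 6: 6^2 = 36; next = 35

11, 17, 25, 35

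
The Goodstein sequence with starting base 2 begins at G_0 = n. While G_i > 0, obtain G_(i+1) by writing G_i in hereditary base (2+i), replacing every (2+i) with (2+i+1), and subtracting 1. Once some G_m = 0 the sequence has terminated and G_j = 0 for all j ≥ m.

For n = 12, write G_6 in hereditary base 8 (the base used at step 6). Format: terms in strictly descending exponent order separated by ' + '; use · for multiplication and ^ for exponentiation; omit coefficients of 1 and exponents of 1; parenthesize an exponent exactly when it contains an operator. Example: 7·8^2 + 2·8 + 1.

i=0: 12 = 2^(2 + 1) + 2^2 (b=2); 2→3: 3^(3 + 1) + 3^3 = 108; 108−1 = 107
i=1: 107 = 3^(3 + 1) + 2·3^2 + 2·3 + 2 (b=3); 3→4: 4^(4 + 1) + 2·4^2 + 2·4 + 2 = 1066; 1066−1 = 1065
i=2: 1065 = 4^(4 + 1) + 2·4^2 + 2·4 + 1 (b=4); 4→5: 5^(5 + 1) + 2·5^2 + 2·5 + 1 = 15686; 15686−1 = 15685
i=3: 15685 = 5^(5 + 1) + 2·5^2 + 2·5 (b=5); 5→6: 6^(6 + 1) + 2·6^2 + 2·6 = 280020; 280020−1 = 280019
i=4: 280019 = 6^(6 + 1) + 2·6^2 + 6 + 5 (b=6); 6→7: 7^(7 + 1) + 2·7^2 + 7 + 5 = 5764911; 5764911−1 = 5764910
i=5: 5764910 = 7^(7 + 1) + 2·7^2 + 7 + 4 (b=7); 7→8: 8^(8 + 1) + 2·8^2 + 8 + 4 = 134217868; 134217868−1 = 134217867
i=6: 134217867 = 8^(8 + 1) + 2·8^2 + 8 + 3 (b=8); 8→9: 9^(9 + 1) + 2·9^2 + 9 + 3 = 3486784575; 3486784575−1 = 3486784574

8^(8 + 1) + 2·8^2 + 8 + 3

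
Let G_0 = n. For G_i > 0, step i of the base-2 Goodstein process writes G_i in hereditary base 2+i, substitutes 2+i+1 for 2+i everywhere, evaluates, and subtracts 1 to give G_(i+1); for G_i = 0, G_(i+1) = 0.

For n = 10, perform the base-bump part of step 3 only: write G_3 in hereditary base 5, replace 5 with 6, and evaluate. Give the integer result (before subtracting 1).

279936

G_0=10  [base 2] 2^(2 + 1) + 2  →[2↦3]→  3^(3 + 1) + 3 = 84  −1 ⇒ G_1=83
G_1=83  [base 3] 3^(3 + 1) + 2  →[3↦4]→  4^(4 + 1) + 2 = 1026  −1 ⇒ G_2=1025
G_2=1025  [base 4] 4^(4 + 1) + 1  →[4↦5]→  5^(5 + 1) + 1 = 15626  −1 ⇒ G_3=15625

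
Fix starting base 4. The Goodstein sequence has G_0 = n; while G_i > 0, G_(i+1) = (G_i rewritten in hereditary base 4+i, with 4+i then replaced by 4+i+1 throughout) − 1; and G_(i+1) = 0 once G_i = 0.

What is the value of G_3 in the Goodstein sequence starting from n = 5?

4

i=0: 5 = 4 + 1 (b=4); 4→5: 5 + 1 = 6; 6−1 = 5
i=1: 5 = 5 (b=5); 5→6: 6 = 6; 6−1 = 5
i=2: 5 = 5 (b=6); 6→7: 5 = 5; 5−1 = 4
i=3: 4 = 4 (b=7); 7→8: 4 = 4; 4−1 = 3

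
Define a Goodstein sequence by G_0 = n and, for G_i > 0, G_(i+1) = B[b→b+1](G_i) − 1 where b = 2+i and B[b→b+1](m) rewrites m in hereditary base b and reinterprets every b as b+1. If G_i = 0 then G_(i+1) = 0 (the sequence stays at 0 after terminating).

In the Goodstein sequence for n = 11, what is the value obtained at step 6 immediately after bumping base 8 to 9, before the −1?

G_0 = 11. HB_2(11) = 2^(2 + 1) + 2 + 1. Bump = 85. G_1 = 84.
G_1 = 84. HB_3(84) = 3^(3 + 1) + 3. Bump = 1028. G_2 = 1027.
G_2 = 1027. HB_4(1027) = 4^(4 + 1) + 3. Bump = 15628. G_3 = 15627.
G_3 = 15627. HB_5(15627) = 5^(5 + 1) + 2. Bump = 279938. G_4 = 279937.
G_4 = 279937. HB_6(279937) = 6^(6 + 1) + 1. Bump = 5764802. G_5 = 5764801.
G_5 = 5764801. HB_7(5764801) = 7^(7 + 1). Bump = 134217728. G_6 = 134217727.

2749609303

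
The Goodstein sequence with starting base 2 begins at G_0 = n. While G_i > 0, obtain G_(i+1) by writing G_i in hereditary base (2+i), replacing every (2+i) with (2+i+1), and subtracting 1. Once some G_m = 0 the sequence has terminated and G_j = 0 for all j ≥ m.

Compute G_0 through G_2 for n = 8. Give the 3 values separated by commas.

(0) 8|_2 = 2^(2 + 1) ↦ 3^(3 + 1)|_3 = 81 ⇒ 80
(1) 80|_3 = 2·3^3 + 2·3^2 + 2·3 + 2 ↦ 2·4^4 + 2·4^2 + 2·4 + 2|_4 = 554 ⇒ 553

8, 80, 553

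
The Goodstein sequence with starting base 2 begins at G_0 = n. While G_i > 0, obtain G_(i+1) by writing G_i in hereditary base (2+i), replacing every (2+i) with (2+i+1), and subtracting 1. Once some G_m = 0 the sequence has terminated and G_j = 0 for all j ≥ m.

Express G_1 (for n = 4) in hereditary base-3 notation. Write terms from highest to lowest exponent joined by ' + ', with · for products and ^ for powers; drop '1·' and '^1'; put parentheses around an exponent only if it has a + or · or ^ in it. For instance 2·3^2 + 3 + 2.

2·3^2 + 2·3 + 2

i=0: 4 = 2^2 (b=2); 2→3: 3^3 = 27; 27−1 = 26
i=1: 26 = 2·3^2 + 2·3 + 2 (b=3); 3→4: 2·4^2 + 2·4 + 2 = 42; 42−1 = 41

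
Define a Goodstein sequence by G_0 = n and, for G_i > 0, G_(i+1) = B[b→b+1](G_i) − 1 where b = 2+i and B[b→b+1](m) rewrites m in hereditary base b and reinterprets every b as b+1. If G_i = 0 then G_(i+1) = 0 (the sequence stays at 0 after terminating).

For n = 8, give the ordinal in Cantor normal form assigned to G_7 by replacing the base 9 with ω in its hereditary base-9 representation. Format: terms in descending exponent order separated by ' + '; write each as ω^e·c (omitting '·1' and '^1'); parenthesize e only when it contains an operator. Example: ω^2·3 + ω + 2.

8 —HB2→ 2^(2 + 1) —bump→ 3^(3 + 1) = 81 —(−1)→ 80
80 —HB3→ 2·3^3 + 2·3^2 + 2·3 + 2 —bump→ 2·4^4 + 2·4^2 + 2·4 + 2 = 554 —(−1)→ 553
553 —HB4→ 2·4^4 + 2·4^2 + 2·4 + 1 —bump→ 2·5^5 + 2·5^2 + 2·5 + 1 = 6311 —(−1)→ 6310
6310 —HB5→ 2·5^5 + 2·5^2 + 2·5 —bump→ 2·6^6 + 2·6^2 + 2·6 = 93396 —(−1)→ 93395
93395 —HB6→ 2·6^6 + 2·6^2 + 6 + 5 —bump→ 2·7^7 + 2·7^2 + 7 + 5 = 1647196 —(−1)→ 1647195
1647195 —HB7→ 2·7^7 + 2·7^2 + 7 + 4 —bump→ 2·8^8 + 2·8^2 + 8 + 4 = 33554572 —(−1)→ 33554571
33554571 —HB8→ 2·8^8 + 2·8^2 + 8 + 3 —bump→ 2·9^9 + 2·9^2 + 9 + 3 = 774841152 —(−1)→ 774841151
774841151 —HB9→ 2·9^9 + 2·9^2 + 9 + 2 —bump→ 2·10^10 + 2·10^2 + 10 + 2 = 20000000212 —(−1)→ 20000000211

ω^ω·2 + ω^2·2 + ω + 2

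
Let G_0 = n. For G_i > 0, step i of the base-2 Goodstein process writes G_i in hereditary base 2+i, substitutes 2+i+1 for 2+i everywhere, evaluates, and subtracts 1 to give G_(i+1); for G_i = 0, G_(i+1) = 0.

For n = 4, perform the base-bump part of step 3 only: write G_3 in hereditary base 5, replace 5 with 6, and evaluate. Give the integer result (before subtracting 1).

[0] 4 ≡ 2^2 (base 2). Lift 3: 27. −1: 26.
[1] 26 ≡ 2·3^2 + 2·3 + 2 (base 3). Lift 4: 42. −1: 41.
[2] 41 ≡ 2·4^2 + 2·4 + 1 (base 4). Lift 5: 61. −1: 60.
[3] 60 ≡ 2·5^2 + 2·5 (base 5). Lift 6: 84. −1: 83.

84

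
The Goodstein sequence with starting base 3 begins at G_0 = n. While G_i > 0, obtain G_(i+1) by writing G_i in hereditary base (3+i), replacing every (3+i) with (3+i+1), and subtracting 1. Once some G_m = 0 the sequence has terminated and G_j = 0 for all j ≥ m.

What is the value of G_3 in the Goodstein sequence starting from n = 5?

5

G_0=5  [base 3] 3 + 2  →[3↦4]→  4 + 2 = 6  −1 ⇒ G_1=5
G_1=5  [base 4] 4 + 1  →[4↦5]→  5 + 1 = 6  −1 ⇒ G_2=5
G_2=5  [base 5] 5  →[5↦6]→  6 = 6  −1 ⇒ G_3=5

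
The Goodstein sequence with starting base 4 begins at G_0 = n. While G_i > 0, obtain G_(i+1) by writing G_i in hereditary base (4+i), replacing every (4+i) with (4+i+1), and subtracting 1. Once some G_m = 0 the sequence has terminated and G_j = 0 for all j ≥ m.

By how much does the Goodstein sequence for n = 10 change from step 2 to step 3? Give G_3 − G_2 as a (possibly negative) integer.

(0) 10|_4 = 2·4 + 2 ↦ 2·5 + 2|_5 = 12 ⇒ 11
(1) 11|_5 = 2·5 + 1 ↦ 2·6 + 1|_6 = 13 ⇒ 12
(2) 12|_6 = 2·6 ↦ 2·7|_7 = 14 ⇒ 13

1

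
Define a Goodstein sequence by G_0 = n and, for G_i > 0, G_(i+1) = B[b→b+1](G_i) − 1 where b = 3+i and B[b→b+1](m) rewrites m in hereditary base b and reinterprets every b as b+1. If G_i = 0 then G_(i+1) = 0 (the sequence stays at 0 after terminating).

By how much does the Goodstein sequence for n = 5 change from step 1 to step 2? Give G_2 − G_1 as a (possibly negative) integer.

0

5 —HB3→ 3 + 2 —bump→ 4 + 2 = 6 —(−1)→ 5
5 —HB4→ 4 + 1 —bump→ 5 + 1 = 6 —(−1)→ 5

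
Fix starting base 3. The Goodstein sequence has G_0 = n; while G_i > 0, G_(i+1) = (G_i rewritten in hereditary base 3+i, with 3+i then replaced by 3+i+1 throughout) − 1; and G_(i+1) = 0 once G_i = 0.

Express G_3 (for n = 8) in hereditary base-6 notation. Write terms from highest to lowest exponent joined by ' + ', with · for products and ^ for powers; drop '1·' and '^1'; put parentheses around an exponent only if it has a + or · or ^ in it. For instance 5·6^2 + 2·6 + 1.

6 + 5

8 —HB3→ 2·3 + 2 —bump→ 2·4 + 2 = 10 —(−1)→ 9
9 —HB4→ 2·4 + 1 —bump→ 2·5 + 1 = 11 —(−1)→ 10
10 —HB5→ 2·5 —bump→ 2·6 = 12 —(−1)→ 11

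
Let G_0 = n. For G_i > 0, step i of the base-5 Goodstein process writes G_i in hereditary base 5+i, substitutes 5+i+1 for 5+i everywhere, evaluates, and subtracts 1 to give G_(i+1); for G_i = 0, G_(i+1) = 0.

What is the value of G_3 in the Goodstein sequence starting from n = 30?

G_0 = 30. HB_5(30) = 5^2 + 5. Bump = 42. G_1 = 41.
G_1 = 41. HB_6(41) = 6^2 + 5. Bump = 54. G_2 = 53.
G_2 = 53. HB_7(53) = 7^2 + 4. Bump = 68. G_3 = 67.

67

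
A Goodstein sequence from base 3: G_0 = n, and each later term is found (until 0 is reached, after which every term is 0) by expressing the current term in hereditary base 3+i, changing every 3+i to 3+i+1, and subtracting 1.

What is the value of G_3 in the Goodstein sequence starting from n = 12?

base 3: 12 = 3^2 + 3; at 4: 4^2 + 4 = 20; next = 19
base 4: 19 = 4^2 + 3; at 5: 5^2 + 3 = 28; next = 27
base 5: 27 = 5^2 + 2; at 6: 6^2 + 2 = 38; next = 37
base 6: 37 = 6^2 + 1; at 7: 7^2 + 1 = 50; next = 49

37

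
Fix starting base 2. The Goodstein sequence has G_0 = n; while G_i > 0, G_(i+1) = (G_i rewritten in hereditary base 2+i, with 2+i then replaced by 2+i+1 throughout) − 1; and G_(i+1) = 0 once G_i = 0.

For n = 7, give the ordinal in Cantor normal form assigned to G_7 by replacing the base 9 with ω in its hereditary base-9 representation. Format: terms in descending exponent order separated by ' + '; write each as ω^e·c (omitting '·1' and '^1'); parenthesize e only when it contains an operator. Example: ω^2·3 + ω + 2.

base 2: 7 = 2^2 + 2 + 1; at 3: 3^3 + 3 + 1 = 31; next = 30
base 3: 30 = 3^3 + 3; at 4: 4^4 + 4 = 260; next = 259
base 4: 259 = 4^4 + 3; at 5: 5^5 + 3 = 3128; next = 3127
base 5: 3127 = 5^5 + 2; at 6: 6^6 + 2 = 46658; next = 46657
base 6: 46657 = 6^6 + 1; at 7: 7^7 + 1 = 823544; next = 823543
base 7: 823543 = 7^7; at 8: 8^8 = 16777216; next = 16777215
base 8: 16777215 = 7·8^7 + 7·8^6 + 7·8^5 + 7·8^4 + 7·8^3 + 7·8^2 + 7·8 + 7; at 9: 7·9^7 + 7·9^6 + 7·9^5 + 7·9^4 + 7·9^3 + 7·9^2 + 7·9 + 7 = 37665880; next = 37665879

ω^7·7 + ω^6·7 + ω^5·7 + ω^4·7 + ω^3·7 + ω^2·7 + ω·7 + 6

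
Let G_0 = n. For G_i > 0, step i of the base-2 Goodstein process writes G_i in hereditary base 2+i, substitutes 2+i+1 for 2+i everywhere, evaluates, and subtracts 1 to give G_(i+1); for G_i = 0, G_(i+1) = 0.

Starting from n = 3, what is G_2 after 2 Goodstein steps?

(0) 3|_2 = 2 + 1 ↦ 3 + 1|_3 = 4 ⇒ 3
(1) 3|_3 = 3 ↦ 4|_4 = 4 ⇒ 3

3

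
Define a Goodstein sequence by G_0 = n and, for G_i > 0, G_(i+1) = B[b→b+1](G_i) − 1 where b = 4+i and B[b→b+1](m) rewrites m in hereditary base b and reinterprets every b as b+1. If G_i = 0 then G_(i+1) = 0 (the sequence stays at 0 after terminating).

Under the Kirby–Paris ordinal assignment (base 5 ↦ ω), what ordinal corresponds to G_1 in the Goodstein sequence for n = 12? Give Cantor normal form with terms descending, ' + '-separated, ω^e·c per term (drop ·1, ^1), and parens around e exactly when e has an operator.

i=0: 12 = 3·4 (b=4); 4→5: 3·5 = 15; 15−1 = 14
i=1: 14 = 2·5 + 4 (b=5); 5→6: 2·6 + 4 = 16; 16−1 = 15

ω·2 + 4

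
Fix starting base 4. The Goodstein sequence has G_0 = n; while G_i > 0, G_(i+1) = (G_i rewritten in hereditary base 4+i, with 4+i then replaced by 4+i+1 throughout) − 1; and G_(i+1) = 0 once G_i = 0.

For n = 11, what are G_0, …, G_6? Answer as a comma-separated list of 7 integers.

11, 12, 13, 14, 15, 15, 15

[0] 11 ≡ 2·4 + 3 (base 4). Lift 5: 13. −1: 12.
[1] 12 ≡ 2·5 + 2 (base 5). Lift 6: 14. −1: 13.
[2] 13 ≡ 2·6 + 1 (base 6). Lift 7: 15. −1: 14.
[3] 14 ≡ 2·7 (base 7). Lift 8: 16. −1: 15.
[4] 15 ≡ 8 + 7 (base 8). Lift 9: 16. −1: 15.
[5] 15 ≡ 9 + 6 (base 9). Lift 10: 16. −1: 15.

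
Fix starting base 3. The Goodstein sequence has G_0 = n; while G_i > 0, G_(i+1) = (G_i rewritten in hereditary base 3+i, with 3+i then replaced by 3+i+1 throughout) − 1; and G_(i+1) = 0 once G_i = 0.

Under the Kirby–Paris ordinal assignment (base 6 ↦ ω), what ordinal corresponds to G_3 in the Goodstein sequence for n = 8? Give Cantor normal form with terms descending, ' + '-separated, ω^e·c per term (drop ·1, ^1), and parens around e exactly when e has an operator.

G_0=8  [base 3] 2·3 + 2  →[3↦4]→  2·4 + 2 = 10  −1 ⇒ G_1=9
G_1=9  [base 4] 2·4 + 1  →[4↦5]→  2·5 + 1 = 11  −1 ⇒ G_2=10
G_2=10  [base 5] 2·5  →[5↦6]→  2·6 = 12  −1 ⇒ G_3=11

ω + 5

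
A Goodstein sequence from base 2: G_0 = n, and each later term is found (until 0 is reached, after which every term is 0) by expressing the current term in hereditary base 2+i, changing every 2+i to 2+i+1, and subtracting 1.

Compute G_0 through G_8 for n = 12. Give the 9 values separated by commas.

12, 107, 1065, 15685, 280019, 5764910, 134217867, 3486784574, 100000000211

(0) 12|_2 = 2^(2 + 1) + 2^2 ↦ 3^(3 + 1) + 3^3|_3 = 108 ⇒ 107
(1) 107|_3 = 3^(3 + 1) + 2·3^2 + 2·3 + 2 ↦ 4^(4 + 1) + 2·4^2 + 2·4 + 2|_4 = 1066 ⇒ 1065
(2) 1065|_4 = 4^(4 + 1) + 2·4^2 + 2·4 + 1 ↦ 5^(5 + 1) + 2·5^2 + 2·5 + 1|_5 = 15686 ⇒ 15685
(3) 15685|_5 = 5^(5 + 1) + 2·5^2 + 2·5 ↦ 6^(6 + 1) + 2·6^2 + 2·6|_6 = 280020 ⇒ 280019
(4) 280019|_6 = 6^(6 + 1) + 2·6^2 + 6 + 5 ↦ 7^(7 + 1) + 2·7^2 + 7 + 5|_7 = 5764911 ⇒ 5764910
(5) 5764910|_7 = 7^(7 + 1) + 2·7^2 + 7 + 4 ↦ 8^(8 + 1) + 2·8^2 + 8 + 4|_8 = 134217868 ⇒ 134217867
(6) 134217867|_8 = 8^(8 + 1) + 2·8^2 + 8 + 3 ↦ 9^(9 + 1) + 2·9^2 + 9 + 3|_9 = 3486784575 ⇒ 3486784574
(7) 3486784574|_9 = 9^(9 + 1) + 2·9^2 + 9 + 2 ↦ 10^(10 + 1) + 2·10^2 + 10 + 2|_10 = 100000000212 ⇒ 100000000211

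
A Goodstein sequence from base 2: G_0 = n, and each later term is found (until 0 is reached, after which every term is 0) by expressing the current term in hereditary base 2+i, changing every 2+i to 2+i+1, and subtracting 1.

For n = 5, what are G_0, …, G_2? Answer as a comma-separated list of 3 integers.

i=0: 5 = 2^2 + 1 (b=2); 2→3: 3^3 + 1 = 28; 28−1 = 27
i=1: 27 = 3^3 (b=3); 3→4: 4^4 = 256; 256−1 = 255

5, 27, 255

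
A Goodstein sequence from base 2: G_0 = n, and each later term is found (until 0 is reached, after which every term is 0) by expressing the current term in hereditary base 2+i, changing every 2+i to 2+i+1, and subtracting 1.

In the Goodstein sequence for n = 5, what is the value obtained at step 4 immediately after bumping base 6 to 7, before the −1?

5 —HB2→ 2^2 + 1 —bump→ 3^3 + 1 = 28 —(−1)→ 27
27 —HB3→ 3^3 —bump→ 4^4 = 256 —(−1)→ 255
255 —HB4→ 3·4^3 + 3·4^2 + 3·4 + 3 —bump→ 3·5^3 + 3·5^2 + 3·5 + 3 = 468 —(−1)→ 467
467 —HB5→ 3·5^3 + 3·5^2 + 3·5 + 2 —bump→ 3·6^3 + 3·6^2 + 3·6 + 2 = 776 —(−1)→ 775
775 —HB6→ 3·6^3 + 3·6^2 + 3·6 + 1 —bump→ 3·7^3 + 3·7^2 + 3·7 + 1 = 1198 —(−1)→ 1197

1198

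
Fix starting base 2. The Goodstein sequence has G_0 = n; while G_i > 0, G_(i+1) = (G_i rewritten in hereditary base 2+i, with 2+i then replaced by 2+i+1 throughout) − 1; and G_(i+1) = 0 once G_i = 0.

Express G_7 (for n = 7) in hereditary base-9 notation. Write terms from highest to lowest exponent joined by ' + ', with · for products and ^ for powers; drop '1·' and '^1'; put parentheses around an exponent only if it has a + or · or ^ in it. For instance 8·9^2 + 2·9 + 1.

[0] 7 ≡ 2^2 + 2 + 1 (base 2). Lift 3: 31. −1: 30.
[1] 30 ≡ 3^3 + 3 (base 3). Lift 4: 260. −1: 259.
[2] 259 ≡ 4^4 + 3 (base 4). Lift 5: 3128. −1: 3127.
[3] 3127 ≡ 5^5 + 2 (base 5). Lift 6: 46658. −1: 46657.
[4] 46657 ≡ 6^6 + 1 (base 6). Lift 7: 823544. −1: 823543.
[5] 823543 ≡ 7^7 (base 7). Lift 8: 16777216. −1: 16777215.
[6] 16777215 ≡ 7·8^7 + 7·8^6 + 7·8^5 + 7·8^4 + 7·8^3 + 7·8^2 + 7·8 + 7 (base 8). Lift 9: 37665880. −1: 37665879.
[7] 37665879 ≡ 7·9^7 + 7·9^6 + 7·9^5 + 7·9^4 + 7·9^3 + 7·9^2 + 7·9 + 6 (base 9). Lift 10: 77777776. −1: 77777775.

7·9^7 + 7·9^6 + 7·9^5 + 7·9^4 + 7·9^3 + 7·9^2 + 7·9 + 6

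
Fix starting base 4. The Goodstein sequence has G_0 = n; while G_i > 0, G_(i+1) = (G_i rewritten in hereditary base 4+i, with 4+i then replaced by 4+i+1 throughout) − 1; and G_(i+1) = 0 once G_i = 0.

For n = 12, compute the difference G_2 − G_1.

1

12 —HB4→ 3·4 —bump→ 3·5 = 15 —(−1)→ 14
14 —HB5→ 2·5 + 4 —bump→ 2·6 + 4 = 16 —(−1)→ 15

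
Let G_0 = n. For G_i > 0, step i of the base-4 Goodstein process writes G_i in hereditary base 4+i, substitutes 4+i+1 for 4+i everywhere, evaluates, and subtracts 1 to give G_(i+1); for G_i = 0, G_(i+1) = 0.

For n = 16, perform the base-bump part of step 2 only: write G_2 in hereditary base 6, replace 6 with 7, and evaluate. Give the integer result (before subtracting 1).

[0] 16 ≡ 4^2 (base 4). Lift 5: 25. −1: 24.
[1] 24 ≡ 4·5 + 4 (base 5). Lift 6: 28. −1: 27.

31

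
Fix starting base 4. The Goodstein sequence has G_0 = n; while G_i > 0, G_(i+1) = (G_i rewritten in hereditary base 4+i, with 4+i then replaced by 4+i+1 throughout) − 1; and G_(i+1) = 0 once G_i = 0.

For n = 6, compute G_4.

5

6 —HB4→ 4 + 2 —bump→ 5 + 2 = 7 —(−1)→ 6
6 —HB5→ 5 + 1 —bump→ 6 + 1 = 7 —(−1)→ 6
6 —HB6→ 6 —bump→ 7 = 7 —(−1)→ 6
6 —HB7→ 6 —bump→ 6 = 6 —(−1)→ 5
5 —HB8→ 5 —bump→ 5 = 5 —(−1)→ 4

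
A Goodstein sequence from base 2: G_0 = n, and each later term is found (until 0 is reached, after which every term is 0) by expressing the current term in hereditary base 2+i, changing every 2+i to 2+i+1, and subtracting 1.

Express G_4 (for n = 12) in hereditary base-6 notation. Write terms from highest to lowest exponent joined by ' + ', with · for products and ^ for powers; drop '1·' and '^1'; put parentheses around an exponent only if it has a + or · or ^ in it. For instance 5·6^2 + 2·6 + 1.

6^(6 + 1) + 2·6^2 + 6 + 5

i=0: 12 = 2^(2 + 1) + 2^2 (b=2); 2→3: 3^(3 + 1) + 3^3 = 108; 108−1 = 107
i=1: 107 = 3^(3 + 1) + 2·3^2 + 2·3 + 2 (b=3); 3→4: 4^(4 + 1) + 2·4^2 + 2·4 + 2 = 1066; 1066−1 = 1065
i=2: 1065 = 4^(4 + 1) + 2·4^2 + 2·4 + 1 (b=4); 4→5: 5^(5 + 1) + 2·5^2 + 2·5 + 1 = 15686; 15686−1 = 15685
i=3: 15685 = 5^(5 + 1) + 2·5^2 + 2·5 (b=5); 5→6: 6^(6 + 1) + 2·6^2 + 2·6 = 280020; 280020−1 = 280019
i=4: 280019 = 6^(6 + 1) + 2·6^2 + 6 + 5 (b=6); 6→7: 7^(7 + 1) + 2·7^2 + 7 + 5 = 5764911; 5764911−1 = 5764910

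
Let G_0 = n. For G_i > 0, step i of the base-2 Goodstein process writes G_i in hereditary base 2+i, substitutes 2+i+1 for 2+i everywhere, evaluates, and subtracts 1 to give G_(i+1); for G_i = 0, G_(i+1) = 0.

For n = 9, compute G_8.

base 2: 9 = 2^(2 + 1) + 1; at 3: 3^(3 + 1) + 1 = 82; next = 81
base 3: 81 = 3^(3 + 1); at 4: 4^(4 + 1) = 1024; next = 1023
base 4: 1023 = 3·4^4 + 3·4^3 + 3·4^2 + 3·4 + 3; at 5: 3·5^5 + 3·5^3 + 3·5^2 + 3·5 + 3 = 9843; next = 9842
base 5: 9842 = 3·5^5 + 3·5^3 + 3·5^2 + 3·5 + 2; at 6: 3·6^6 + 3·6^3 + 3·6^2 + 3·6 + 2 = 140744; next = 140743
base 6: 140743 = 3·6^6 + 3·6^3 + 3·6^2 + 3·6 + 1; at 7: 3·7^7 + 3·7^3 + 3·7^2 + 3·7 + 1 = 2471827; next = 2471826
base 7: 2471826 = 3·7^7 + 3·7^3 + 3·7^2 + 3·7; at 8: 3·8^8 + 3·8^3 + 3·8^2 + 3·8 = 50333400; next = 50333399
base 8: 50333399 = 3·8^8 + 3·8^3 + 3·8^2 + 2·8 + 7; at 9: 3·9^9 + 3·9^3 + 3·9^2 + 2·9 + 7 = 1162263922; next = 1162263921
base 9: 1162263921 = 3·9^9 + 3·9^3 + 3·9^2 + 2·9 + 6; at 10: 3·10^10 + 3·10^3 + 3·10^2 + 2·10 + 6 = 30000003326; next = 30000003325
base 10: 30000003325 = 3·10^10 + 3·10^3 + 3·10^2 + 2·10 + 5; at 11: 3·11^11 + 3·11^3 + 3·11^2 + 2·11 + 5 = 855935016216; next = 855935016215

30000003325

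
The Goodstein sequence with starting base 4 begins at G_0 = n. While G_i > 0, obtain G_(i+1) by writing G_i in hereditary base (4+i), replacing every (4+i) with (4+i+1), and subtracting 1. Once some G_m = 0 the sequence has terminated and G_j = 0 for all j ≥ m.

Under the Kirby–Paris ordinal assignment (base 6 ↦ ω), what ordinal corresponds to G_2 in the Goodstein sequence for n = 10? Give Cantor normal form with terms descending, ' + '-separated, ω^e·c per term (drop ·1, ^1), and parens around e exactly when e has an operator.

ω·2

i=0: 10 = 2·4 + 2 (b=4); 4→5: 2·5 + 2 = 12; 12−1 = 11
i=1: 11 = 2·5 + 1 (b=5); 5→6: 2·6 + 1 = 13; 13−1 = 12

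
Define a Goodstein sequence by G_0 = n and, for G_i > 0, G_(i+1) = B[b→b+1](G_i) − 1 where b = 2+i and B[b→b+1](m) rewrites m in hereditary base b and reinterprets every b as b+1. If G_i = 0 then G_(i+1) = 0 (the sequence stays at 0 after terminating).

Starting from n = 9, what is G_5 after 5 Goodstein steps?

G_0 = 9. HB_2(9) = 2^(2 + 1) + 1. Bump = 82. G_1 = 81.
G_1 = 81. HB_3(81) = 3^(3 + 1). Bump = 1024. G_2 = 1023.
G_2 = 1023. HB_4(1023) = 3·4^4 + 3·4^3 + 3·4^2 + 3·4 + 3. Bump = 9843. G_3 = 9842.
G_3 = 9842. HB_5(9842) = 3·5^5 + 3·5^3 + 3·5^2 + 3·5 + 2. Bump = 140744. G_4 = 140743.
G_4 = 140743. HB_6(140743) = 3·6^6 + 3·6^3 + 3·6^2 + 3·6 + 1. Bump = 2471827. G_5 = 2471826.
G_5 = 2471826. HB_7(2471826) = 3·7^7 + 3·7^3 + 3·7^2 + 3·7. Bump = 50333400. G_6 = 50333399.

2471826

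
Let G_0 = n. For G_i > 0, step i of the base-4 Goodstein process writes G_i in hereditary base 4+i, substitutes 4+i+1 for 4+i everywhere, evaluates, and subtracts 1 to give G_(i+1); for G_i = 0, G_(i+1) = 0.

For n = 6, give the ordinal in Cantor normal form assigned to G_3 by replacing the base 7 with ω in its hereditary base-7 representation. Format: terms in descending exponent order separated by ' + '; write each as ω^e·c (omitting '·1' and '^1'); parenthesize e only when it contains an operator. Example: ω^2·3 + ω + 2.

6

6 —HB4→ 4 + 2 —bump→ 5 + 2 = 7 —(−1)→ 6
6 —HB5→ 5 + 1 —bump→ 6 + 1 = 7 —(−1)→ 6
6 —HB6→ 6 —bump→ 7 = 7 —(−1)→ 6
6 —HB7→ 6 —bump→ 6 = 6 —(−1)→ 5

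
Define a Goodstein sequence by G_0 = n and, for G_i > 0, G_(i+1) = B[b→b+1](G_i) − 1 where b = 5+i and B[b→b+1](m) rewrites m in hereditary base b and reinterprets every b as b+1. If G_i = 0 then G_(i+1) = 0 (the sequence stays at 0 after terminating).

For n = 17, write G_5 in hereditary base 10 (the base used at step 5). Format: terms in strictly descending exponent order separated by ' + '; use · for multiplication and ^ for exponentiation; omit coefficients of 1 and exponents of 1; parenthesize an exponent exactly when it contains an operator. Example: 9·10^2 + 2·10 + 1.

2·10 + 5

base 5: 17 = 3·5 + 2; at 6: 3·6 + 2 = 20; next = 19
base 6: 19 = 3·6 + 1; at 7: 3·7 + 1 = 22; next = 21
base 7: 21 = 3·7; at 8: 3·8 = 24; next = 23
base 8: 23 = 2·8 + 7; at 9: 2·9 + 7 = 25; next = 24
base 9: 24 = 2·9 + 6; at 10: 2·10 + 6 = 26; next = 25
base 10: 25 = 2·10 + 5; at 11: 2·11 + 5 = 27; next = 26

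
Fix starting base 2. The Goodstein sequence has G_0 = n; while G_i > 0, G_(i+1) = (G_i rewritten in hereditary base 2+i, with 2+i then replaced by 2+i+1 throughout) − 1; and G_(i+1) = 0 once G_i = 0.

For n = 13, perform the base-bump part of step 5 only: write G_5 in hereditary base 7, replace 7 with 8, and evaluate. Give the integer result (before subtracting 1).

base 2: 13 = 2^(2 + 1) + 2^2 + 1; at 3: 3^(3 + 1) + 3^3 + 1 = 109; next = 108
base 3: 108 = 3^(3 + 1) + 3^3; at 4: 4^(4 + 1) + 4^4 = 1280; next = 1279
base 4: 1279 = 4^(4 + 1) + 3·4^3 + 3·4^2 + 3·4 + 3; at 5: 5^(5 + 1) + 3·5^3 + 3·5^2 + 3·5 + 3 = 16093; next = 16092
base 5: 16092 = 5^(5 + 1) + 3·5^3 + 3·5^2 + 3·5 + 2; at 6: 6^(6 + 1) + 3·6^3 + 3·6^2 + 3·6 + 2 = 280712; next = 280711
base 6: 280711 = 6^(6 + 1) + 3·6^3 + 3·6^2 + 3·6 + 1; at 7: 7^(7 + 1) + 3·7^3 + 3·7^2 + 3·7 + 1 = 5765999; next = 5765998
base 7: 5765998 = 7^(7 + 1) + 3·7^3 + 3·7^2 + 3·7; at 8: 8^(8 + 1) + 3·8^3 + 3·8^2 + 3·8 = 134219480; next = 134219479

134219480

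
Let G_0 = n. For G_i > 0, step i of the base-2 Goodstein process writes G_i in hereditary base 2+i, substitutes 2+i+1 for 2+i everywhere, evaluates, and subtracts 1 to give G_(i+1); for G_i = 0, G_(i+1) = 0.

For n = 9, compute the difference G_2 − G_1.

9 —HB2→ 2^(2 + 1) + 1 —bump→ 3^(3 + 1) + 1 = 82 —(−1)→ 81
81 —HB3→ 3^(3 + 1) —bump→ 4^(4 + 1) = 1024 —(−1)→ 1023

942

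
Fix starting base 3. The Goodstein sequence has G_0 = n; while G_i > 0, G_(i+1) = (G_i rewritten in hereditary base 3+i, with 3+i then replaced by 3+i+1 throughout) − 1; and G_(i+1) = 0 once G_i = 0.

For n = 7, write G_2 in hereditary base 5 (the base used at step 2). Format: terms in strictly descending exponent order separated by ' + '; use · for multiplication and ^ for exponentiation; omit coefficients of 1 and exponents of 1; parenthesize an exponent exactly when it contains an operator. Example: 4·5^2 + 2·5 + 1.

G_0=7  [base 3] 2·3 + 1  →[3↦4]→  2·4 + 1 = 9  −1 ⇒ G_1=8
G_1=8  [base 4] 2·4  →[4↦5]→  2·5 = 10  −1 ⇒ G_2=9
G_2=9  [base 5] 5 + 4  →[5↦6]→  6 + 4 = 10  −1 ⇒ G_3=9

5 + 4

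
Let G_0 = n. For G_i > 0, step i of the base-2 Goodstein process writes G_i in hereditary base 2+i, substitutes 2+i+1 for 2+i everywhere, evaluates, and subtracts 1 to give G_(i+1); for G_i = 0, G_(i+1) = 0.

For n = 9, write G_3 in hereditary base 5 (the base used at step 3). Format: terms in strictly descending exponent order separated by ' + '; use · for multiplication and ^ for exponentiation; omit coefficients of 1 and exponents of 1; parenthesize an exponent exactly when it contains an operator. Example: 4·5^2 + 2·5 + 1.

3·5^5 + 3·5^3 + 3·5^2 + 3·5 + 2

[0] 9 ≡ 2^(2 + 1) + 1 (base 2). Lift 3: 82. −1: 81.
[1] 81 ≡ 3^(3 + 1) (base 3). Lift 4: 1024. −1: 1023.
[2] 1023 ≡ 3·4^4 + 3·4^3 + 3·4^2 + 3·4 + 3 (base 4). Lift 5: 9843. −1: 9842.
[3] 9842 ≡ 3·5^5 + 3·5^3 + 3·5^2 + 3·5 + 2 (base 5). Lift 6: 140744. −1: 140743.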